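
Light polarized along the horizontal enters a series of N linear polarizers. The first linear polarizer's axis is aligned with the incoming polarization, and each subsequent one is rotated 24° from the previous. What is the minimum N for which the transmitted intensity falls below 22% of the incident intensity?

First polarizer is aligned with the polarization: full transmission.
Each further stage multiplies by cos²(24°) = 0.8346.
After N polarizers: T = 0.8346^(N−1). Require T < 0.22 ⇒ N−1 > ln(0.22)/ln(0.8346) = 8.37, so N−1 ≥ 9 and N = 10.
Check: N=10 gives T = 0.1964 < 0.22; N=9 gives T = 0.2353.

N = 10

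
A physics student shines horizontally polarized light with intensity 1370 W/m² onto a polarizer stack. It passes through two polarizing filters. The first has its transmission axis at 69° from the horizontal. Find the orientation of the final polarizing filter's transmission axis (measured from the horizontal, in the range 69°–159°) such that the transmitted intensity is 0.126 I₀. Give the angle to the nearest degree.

θ ≈ 77°

I₁ = I₀ cos²(69° − 0°) = I₀ cos²(69°) = 0.1284 I₀.
Need I₂/I₀ = 0.126, so cos²(θ − 69°) = 0.126 / 0.1284 = 0.9811.
θ − 69° = arccos(√0.9811) = 7.9°, giving θ ≈ 69 + 7.9 = 76.9°.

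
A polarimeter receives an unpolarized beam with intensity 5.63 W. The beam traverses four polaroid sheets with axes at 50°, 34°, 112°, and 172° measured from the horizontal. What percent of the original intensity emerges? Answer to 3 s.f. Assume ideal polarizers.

≈ 0.499%

Unpolarized light through the first polarizer → I₁ = 5.63 W/2 = 2.815 W, polarized at 50°.
I₂ = I₁ · cos²(16°) = 2.815 · 0.924 = 2.601 W.
I₃ = I₂ · cos²(78°) = 2.601 · 0.04323 = 0.1124 W.
I₄ = I₃ · cos²(60°) = 0.1124 · 0.25 = 0.02811 W.
That is 0.4993% of the incident intensity.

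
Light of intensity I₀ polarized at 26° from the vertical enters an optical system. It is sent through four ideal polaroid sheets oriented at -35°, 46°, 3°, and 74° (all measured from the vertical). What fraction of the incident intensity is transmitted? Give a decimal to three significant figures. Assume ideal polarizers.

I₁ = I₀ cos²(-35° − 26°) = I₀ cos²(61°) = 0.235 I₀.
I₂ = I₁ cos²(46° + 35°) = 0.235 I₀ · cos²(81°) = 0.005752 I₀.
I₃ = I₂ cos²(3° − 46°) = 0.005752 I₀ · cos²(43°) = 0.003077 I₀.
I₄ = I₃ cos²(74° − 3°) = 0.003077 I₀ · cos²(71°) = 0.0003261 I₀.
Transmitted fraction = 0.0003261.

≈ 0.000326 I₀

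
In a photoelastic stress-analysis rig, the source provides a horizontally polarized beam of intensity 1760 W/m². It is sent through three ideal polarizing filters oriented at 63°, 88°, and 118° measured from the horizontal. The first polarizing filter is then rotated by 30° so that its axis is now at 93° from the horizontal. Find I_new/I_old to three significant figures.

Before rotation:
I₁ = I₀ cos²(63° − 0°) = I₀ cos²(63°) = 0.2061 I₀.
I₂ = I₁ cos²(88° − 63°) = 0.2061 I₀ · cos²(25°) = 0.1693 I₀.
I₃ = I₂ cos²(118° − 88°) = 0.1693 I₀ · cos²(30°) = 0.127 I₀.
After rotation:
I₁ = I₀ cos²(93° − 0°) = I₀ cos²(87°) = 0.002739 I₀.
I₂ = I₁ cos²(88° − 93°) = 0.002739 I₀ · cos²(5°) = 0.002718 I₀.
I₃ = I₂ cos²(118° − 88°) = 0.002718 I₀ · cos²(30°) = 0.002039 I₀.
Ratio = 0.002039 / 0.127 = 0.01606.

I_new/I_old ≈ 0.0161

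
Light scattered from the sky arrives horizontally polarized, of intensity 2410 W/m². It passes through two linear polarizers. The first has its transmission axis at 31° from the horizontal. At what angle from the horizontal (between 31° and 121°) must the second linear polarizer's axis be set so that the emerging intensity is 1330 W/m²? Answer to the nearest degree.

I₁ = I₀ cos²(31° − 0°) = I₀ cos²(31°) = 0.7347 I₀.
Target fraction: 1330 / 2410 W/m² = 0.5519 of I₀.
Need I₂/I₀ = 0.5519, so cos²(θ − 31°) = 0.5519 / 0.7347 = 0.7511.
θ − 31° = arccos(√0.7511) = 29.9°, giving θ ≈ 31 + 29.9 = 60.9°.

θ ≈ 61°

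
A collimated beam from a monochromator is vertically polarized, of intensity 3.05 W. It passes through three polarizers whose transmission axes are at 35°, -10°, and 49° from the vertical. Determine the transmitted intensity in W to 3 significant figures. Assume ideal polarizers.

I₁ = 3.05 W · cos²(35°) = 2.047 W.
I₂ = I₁ · cos²(45°) = 2.047 · 0.5 = 1.023 W.
I₃ = I₂ · cos²(59°) = 1.023 · 0.2653 = 0.2714 W.

I ≈ 0.271 W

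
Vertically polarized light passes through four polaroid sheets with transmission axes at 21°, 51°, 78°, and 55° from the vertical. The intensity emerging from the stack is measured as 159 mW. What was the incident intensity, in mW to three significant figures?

I₁ = I₀ cos²(21° − 0°) = I₀ cos²(21°) = 0.8716 I₀.
I₂ = I₁ cos²(51° − 21°) = 0.8716 I₀ · cos²(30°) = 0.6537 I₀.
I₃ = I₂ cos²(78° − 51°) = 0.6537 I₀ · cos²(27°) = 0.519 I₀.
I₄ = I₃ cos²(55° − 78°) = 0.519 I₀ · cos²(23°) = 0.4397 I₀.
So 159 mW = 0.4397 I₀, giving I₀ = 159/0.4397 = 361.6 mW.

I₀ ≈ 362 mW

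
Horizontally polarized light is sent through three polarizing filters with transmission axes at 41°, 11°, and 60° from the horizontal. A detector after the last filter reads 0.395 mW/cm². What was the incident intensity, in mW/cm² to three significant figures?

I₀ ≈ 2.15 mW/cm²

I₁ = I₀ cos²(41° − 0°) = I₀ cos²(41°) = 0.5696 I₀.
I₂ = I₁ cos²(11° − 41°) = 0.5696 I₀ · cos²(30°) = 0.4272 I₀.
I₃ = I₂ cos²(60° − 11°) = 0.4272 I₀ · cos²(49°) = 0.1839 I₀.
So 0.395 mW/cm² = 0.1839 I₀, giving I₀ = 0.395/0.1839 = 2.148 mW/cm².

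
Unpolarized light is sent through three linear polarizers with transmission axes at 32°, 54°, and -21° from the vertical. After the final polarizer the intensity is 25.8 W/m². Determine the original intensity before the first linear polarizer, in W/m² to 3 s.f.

I₀ ≈ 896 W/m²

Unpolarized light through the first polarizer → I₁ = ½ I₀, now polarized at 32°.
I₂ = I₁ cos²(54° − 32°) = 0.5 I₀ · cos²(22°) = 0.4298 I₀.
I₃ = I₂ cos²(-21° − 54°) = 0.4298 I₀ · cos²(75°) = 0.02879 I₀.
So 25.8 W/m² = 0.02879 I₀, giving I₀ = 25.8/0.02879 = 896 W/m².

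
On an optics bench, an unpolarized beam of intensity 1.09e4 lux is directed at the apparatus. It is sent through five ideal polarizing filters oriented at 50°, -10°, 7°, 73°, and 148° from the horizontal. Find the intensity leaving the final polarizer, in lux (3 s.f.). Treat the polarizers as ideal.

I ≈ 13.8 lux

Unpolarized light through the first polarizer → I₁ = 1.09e4 lux/2 = 5450 lux, polarized at 50°.
I₂ = I₁ · cos²(60°) = 5450 · 0.25 = 1363 lux.
I₃ = I₂ · cos²(17°) = 1363 · 0.9145 = 1246 lux.
I₄ = I₃ · cos²(66°) = 1246 · 0.1654 = 206.1 lux.
I₅ = I₄ · cos²(75°) = 206.1 · 0.06699 = 13.81 lux.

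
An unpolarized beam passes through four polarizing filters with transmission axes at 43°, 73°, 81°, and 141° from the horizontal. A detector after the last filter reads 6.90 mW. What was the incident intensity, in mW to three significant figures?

I₀ ≈ 75.1 mW

Unpolarized light through the first polarizer → I₁ = ½ I₀, now polarized at 43°.
I₂ = I₁ cos²(73° − 43°) = 0.5 I₀ · cos²(30°) = 0.375 I₀.
I₃ = I₂ cos²(81° − 73°) = 0.375 I₀ · cos²(8°) = 0.3677 I₀.
I₄ = I₃ cos²(141° − 81°) = 0.3677 I₀ · cos²(60°) = 0.09193 I₀.
So 6.90 mW = 0.09193 I₀, giving I₀ = 6.90/0.09193 = 75.05 mW.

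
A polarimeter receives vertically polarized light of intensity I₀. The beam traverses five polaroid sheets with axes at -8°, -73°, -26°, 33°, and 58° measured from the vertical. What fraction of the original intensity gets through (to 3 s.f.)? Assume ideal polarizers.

I₁ = I₀ cos²(-8° − 0°) = I₀ cos²(8°) = 0.9806 I₀.
I₂ = I₁ cos²(-73° + 8°) = 0.9806 I₀ · cos²(65°) = 0.1751 I₀.
I₃ = I₂ cos²(-26° + 73°) = 0.1751 I₀ · cos²(47°) = 0.08146 I₀.
I₄ = I₃ cos²(33° + 26°) = 0.08146 I₀ · cos²(59°) = 0.02161 I₀.
I₅ = I₄ cos²(58° − 33°) = 0.02161 I₀ · cos²(25°) = 0.01775 I₀.
Transmitted fraction = 0.01775.

≈ 0.0178 I₀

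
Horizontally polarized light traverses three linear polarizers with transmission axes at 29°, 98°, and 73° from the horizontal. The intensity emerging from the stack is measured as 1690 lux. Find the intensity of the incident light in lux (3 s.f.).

I₀ ≈ 2.09e4 lux

I₁ = I₀ cos²(29° − 0°) = I₀ cos²(29°) = 0.765 I₀.
I₂ = I₁ cos²(98° − 29°) = 0.765 I₀ · cos²(69°) = 0.09824 I₀.
I₃ = I₂ cos²(73° − 98°) = 0.09824 I₀ · cos²(25°) = 0.0807 I₀.
So 1690 lux = 0.0807 I₀, giving I₀ = 1690/0.0807 = 2.094e+04 lux.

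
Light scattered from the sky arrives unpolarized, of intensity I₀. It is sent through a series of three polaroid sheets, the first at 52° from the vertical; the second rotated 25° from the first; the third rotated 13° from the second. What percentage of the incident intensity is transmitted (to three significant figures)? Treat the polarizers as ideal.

≈ 39.0%

Unpolarized light through the first polarizer → I₁ = ½ I₀, now polarized at 52°.
I₂ = I₁ cos²(25°) = 0.5 · 0.8214 I₀ = 0.4107 I₀.
I₃ = I₂ cos²(13°) = 0.4107 · 0.9494 I₀ = 0.3899 I₀.
That is 38.99% of the incident intensity.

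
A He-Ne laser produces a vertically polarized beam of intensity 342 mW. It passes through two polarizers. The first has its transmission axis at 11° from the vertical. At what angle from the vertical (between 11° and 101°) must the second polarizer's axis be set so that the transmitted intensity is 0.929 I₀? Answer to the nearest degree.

I₁ = I₀ cos²(11° − 0°) = I₀ cos²(11°) = 0.9636 I₀.
Need I₂/I₀ = 0.929, so cos²(θ − 11°) = 0.929 / 0.9636 = 0.9641.
θ − 11° = arccos(√0.9641) = 10.9°, giving θ ≈ 11 + 10.9 = 21.9°.

θ ≈ 22°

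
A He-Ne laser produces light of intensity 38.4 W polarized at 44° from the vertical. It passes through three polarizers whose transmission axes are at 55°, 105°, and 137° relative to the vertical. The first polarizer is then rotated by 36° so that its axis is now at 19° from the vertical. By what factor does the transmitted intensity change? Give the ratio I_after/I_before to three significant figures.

I_new/I_old ≈ 0.0100

Before rotation:
By Malus's law, I₁ = I₀ cos²(55° − 44°) = I₀ cos²(11°) = 0.9636 I₀.
I₂ = I₁ cos²(105° − 55°) = 0.9636 I₀ · cos²(50°) = 0.3981 I₀.
I₃ = I₂ cos²(137° − 105°) = 0.3981 I₀ · cos²(32°) = 0.2863 I₀.
After rotation:
I₁ = I₀ cos²(19° − 44°) = I₀ cos²(25°) = 0.8214 I₀.
I₂ = I₁ cos²(105° − 19°) = 0.8214 I₀ · cos²(86°) = 0.003997 I₀.
I₃ = I₂ cos²(137° − 105°) = 0.003997 I₀ · cos²(32°) = 0.002874 I₀.
Ratio = 0.002874 / 0.2863 = 0.01004.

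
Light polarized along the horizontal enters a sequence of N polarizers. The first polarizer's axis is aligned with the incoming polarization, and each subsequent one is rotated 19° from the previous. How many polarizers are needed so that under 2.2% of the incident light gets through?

N = 36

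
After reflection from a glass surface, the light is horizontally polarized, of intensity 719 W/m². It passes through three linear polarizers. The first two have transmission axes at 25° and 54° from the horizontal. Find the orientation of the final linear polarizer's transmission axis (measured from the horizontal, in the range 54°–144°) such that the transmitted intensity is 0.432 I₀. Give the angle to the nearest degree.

θ ≈ 88°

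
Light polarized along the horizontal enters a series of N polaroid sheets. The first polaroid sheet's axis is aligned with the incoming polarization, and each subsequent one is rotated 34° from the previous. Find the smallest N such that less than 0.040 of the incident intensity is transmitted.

First polarizer is aligned with the polarization: full transmission.
Each further stage multiplies by cos²(34°) = 0.6873.
After N polarizers: T = 0.6873^(N−1). Require T < 0.040 ⇒ N−1 > ln(0.040)/ln(0.6873) = 8.58, so N−1 ≥ 9 and N = 10.
Check: N=10 gives T = 0.03422 < 0.040; N=9 gives T = 0.0498.

N = 10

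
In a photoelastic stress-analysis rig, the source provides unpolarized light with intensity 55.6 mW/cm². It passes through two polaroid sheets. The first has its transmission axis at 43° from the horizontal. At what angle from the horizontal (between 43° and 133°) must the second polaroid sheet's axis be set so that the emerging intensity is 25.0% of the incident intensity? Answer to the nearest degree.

Unpolarized light through the first polarizer → I₁ = ½ I₀, now polarized at 43°.
Need I₂/I₀ = 0.25, so cos²(θ − 43°) = 0.25 / 0.5 = 0.5.
θ − 43° = arccos(√0.5) = 45.0°, giving θ ≈ 43 + 45.0 = 88.0°.

θ ≈ 88°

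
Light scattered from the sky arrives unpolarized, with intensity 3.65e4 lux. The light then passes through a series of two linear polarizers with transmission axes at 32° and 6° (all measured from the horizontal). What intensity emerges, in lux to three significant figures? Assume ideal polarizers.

I ≈ 1.47e4 lux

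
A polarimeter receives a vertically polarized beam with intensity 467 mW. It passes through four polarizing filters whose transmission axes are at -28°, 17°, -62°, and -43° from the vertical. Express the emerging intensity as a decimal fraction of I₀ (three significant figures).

I/I₀ ≈ 0.0127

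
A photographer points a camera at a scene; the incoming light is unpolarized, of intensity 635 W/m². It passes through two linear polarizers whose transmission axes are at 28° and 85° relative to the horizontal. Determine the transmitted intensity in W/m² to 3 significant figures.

Unpolarized light through the first polarizer → I₁ = 635 W/m²/2 = 317.5 W/m², polarized at 28°.
I₂ = I₁ · cos²(57°) = 317.5 · 0.2966 = 94.18 W/m².

I ≈ 94.2 W/m²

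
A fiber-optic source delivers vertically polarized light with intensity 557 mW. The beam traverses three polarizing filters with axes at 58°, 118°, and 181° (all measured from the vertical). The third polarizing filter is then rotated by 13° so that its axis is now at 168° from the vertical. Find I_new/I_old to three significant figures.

I_new/I_old ≈ 2.00

Before rotation:
I₁ = I₀ cos²(58° − 0°) = I₀ cos²(58°) = 0.2808 I₀.
I₂ = I₁ cos²(118° − 58°) = 0.2808 I₀ · cos²(60°) = 0.0702 I₀.
I₃ = I₂ cos²(181° − 118°) = 0.0702 I₀ · cos²(63°) = 0.01447 I₀.
After rotation:
I₁ = I₀ cos²(58° − 0°) = I₀ cos²(58°) = 0.2808 I₀.
I₂ = I₁ cos²(118° − 58°) = 0.2808 I₀ · cos²(60°) = 0.0702 I₀.
I₃ = I₂ cos²(168° − 118°) = 0.0702 I₀ · cos²(50°) = 0.02901 I₀.
Ratio = 0.02901 / 0.01447 = 2.005.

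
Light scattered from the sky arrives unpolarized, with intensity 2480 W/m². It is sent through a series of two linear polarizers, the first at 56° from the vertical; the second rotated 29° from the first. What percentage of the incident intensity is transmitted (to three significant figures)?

≈ 38.2%

Unpolarized light through the first polarizer → I₁ = 2480 W/m²/2 = 1240 W/m², polarized at 56°.
I₂ = I₁ · cos²(29°) = 1240 · 0.765 = 948.5 W/m².
That is 38.25% of the incident intensity.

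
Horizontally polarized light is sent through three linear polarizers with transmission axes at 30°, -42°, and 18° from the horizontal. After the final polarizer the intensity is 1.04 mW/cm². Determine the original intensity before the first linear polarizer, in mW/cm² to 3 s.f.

I₀ ≈ 58.1 mW/cm²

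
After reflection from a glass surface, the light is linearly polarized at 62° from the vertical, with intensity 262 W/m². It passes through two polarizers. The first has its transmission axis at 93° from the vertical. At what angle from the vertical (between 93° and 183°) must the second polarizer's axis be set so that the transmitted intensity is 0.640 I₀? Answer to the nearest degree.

I₁ = I₀ cos²(93° − 62°) = I₀ cos²(31°) = 0.7347 I₀.
Need I₂/I₀ = 0.64, so cos²(θ − 93°) = 0.64 / 0.7347 = 0.8711.
θ − 93° = arccos(√0.8711) = 21.0°, giving θ ≈ 93 + 21.0 = 114.0°.

θ ≈ 114°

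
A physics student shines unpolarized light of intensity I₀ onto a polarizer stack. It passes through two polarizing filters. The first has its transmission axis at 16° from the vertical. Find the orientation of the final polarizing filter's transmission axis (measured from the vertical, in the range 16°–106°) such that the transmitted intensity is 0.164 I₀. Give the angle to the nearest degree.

θ ≈ 71°

Unpolarized light through the first polarizer → I₁ = ½ I₀, now polarized at 16°.
Need I₂/I₀ = 0.164, so cos²(θ − 16°) = 0.164 / 0.5 = 0.328.
θ − 16° = arccos(√0.328) = 55.1°, giving θ ≈ 16 + 55.1 = 71.1°.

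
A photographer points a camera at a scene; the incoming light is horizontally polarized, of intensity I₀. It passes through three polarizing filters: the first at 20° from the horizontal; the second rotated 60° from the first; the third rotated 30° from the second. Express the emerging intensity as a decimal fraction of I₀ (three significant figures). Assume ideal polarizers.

≈ 0.166 I₀

By Malus's law, I₁ = I₀ cos²(20° − 0°) = I₀ cos²(20°) = 0.883 I₀.
I₂ = I₁ cos²(60°) = 0.883 · 0.25 I₀ = 0.2208 I₀.
I₃ = I₂ cos²(30°) = 0.2208 · 0.75 I₀ = 0.1656 I₀.
Transmitted fraction = 0.1656.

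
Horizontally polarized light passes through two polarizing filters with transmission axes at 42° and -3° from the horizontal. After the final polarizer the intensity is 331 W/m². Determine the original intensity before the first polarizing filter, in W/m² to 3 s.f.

I₀ ≈ 1200 W/m²

By Malus's law, I₁ = I₀ cos²(42° − 0°) = I₀ cos²(42°) = 0.5523 I₀.
I₂ = I₁ cos²(-3° − 42°) = 0.5523 I₀ · cos²(45°) = 0.2761 I₀.
So 331 W/m² = 0.2761 I₀, giving I₀ = 331/0.2761 = 1199 W/m².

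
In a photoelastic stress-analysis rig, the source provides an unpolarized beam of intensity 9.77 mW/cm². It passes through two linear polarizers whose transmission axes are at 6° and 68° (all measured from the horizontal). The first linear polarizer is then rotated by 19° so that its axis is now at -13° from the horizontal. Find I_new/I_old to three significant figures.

I_new/I_old ≈ 0.111

Before rotation:
Unpolarized light through the first polarizer → I₁ = ½ I₀, now polarized at 6°.
I₂ = I₁ cos²(68° − 6°) = 0.5 I₀ · cos²(62°) = 0.1102 I₀.
After rotation:
Unpolarized light through the first polarizer → I₁ = ½ I₀, now polarized at -13°.
I₂ = I₁ cos²(68° + 13°) = 0.5 I₀ · cos²(81°) = 0.01224 I₀.
Ratio = 0.01224 / 0.1102 = 0.111.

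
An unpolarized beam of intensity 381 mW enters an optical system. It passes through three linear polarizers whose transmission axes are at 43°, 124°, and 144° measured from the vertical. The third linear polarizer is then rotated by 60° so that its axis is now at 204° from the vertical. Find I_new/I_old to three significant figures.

Before rotation:
Unpolarized light through the first polarizer → I₁ = ½ I₀, now polarized at 43°.
I₂ = I₁ cos²(124° − 43°) = 0.5 I₀ · cos²(81°) = 0.01224 I₀.
I₃ = I₂ cos²(144° − 124°) = 0.01224 I₀ · cos²(20°) = 0.0108 I₀.
After rotation:
Unpolarized light through the first polarizer → I₁ = ½ I₀, now polarized at 43°.
I₂ = I₁ cos²(124° − 43°) = 0.5 I₀ · cos²(81°) = 0.01224 I₀.
I₃ = I₂ cos²(204° − 124°) = 0.01224 I₀ · cos²(80°) = 0.000369 I₀.
Ratio = 0.000369 / 0.0108 = 0.03415.

I_new/I_old ≈ 0.0341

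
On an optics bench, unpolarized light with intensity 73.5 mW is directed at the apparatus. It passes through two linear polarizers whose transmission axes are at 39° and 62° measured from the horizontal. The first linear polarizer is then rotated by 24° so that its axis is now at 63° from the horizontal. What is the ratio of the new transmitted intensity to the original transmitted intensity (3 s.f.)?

Before rotation:
Unpolarized light through the first polarizer → I₁ = ½ I₀, now polarized at 39°.
I₂ = I₁ cos²(62° − 39°) = 0.5 I₀ · cos²(23°) = 0.4237 I₀.
After rotation:
Unpolarized light through the first polarizer → I₁ = ½ I₀, now polarized at 63°.
I₂ = I₁ cos²(62° − 63°) = 0.5 I₀ · cos²(1°) = 0.4998 I₀.
Ratio = 0.4998 / 0.4237 = 1.18.

I_new/I_old ≈ 1.18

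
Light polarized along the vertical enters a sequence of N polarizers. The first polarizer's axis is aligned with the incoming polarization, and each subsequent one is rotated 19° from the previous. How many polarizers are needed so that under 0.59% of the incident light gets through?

N = 47

First polarizer is aligned with the polarization: full transmission.
Each further stage multiplies by cos²(19°) = 0.894.
After N polarizers: T = 0.894^(N−1). Require T < 0.0059 ⇒ N−1 > ln(0.0059)/ln(0.894) = 45.81, so N−1 ≥ 46 and N = 47.
Check: N=47 gives T = 0.005776 < 0.0059; N=46 gives T = 0.006461.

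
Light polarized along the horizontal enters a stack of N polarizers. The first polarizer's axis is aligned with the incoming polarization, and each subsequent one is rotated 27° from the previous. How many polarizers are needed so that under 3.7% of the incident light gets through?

N = 16

First polarizer is aligned with the polarization: full transmission.
Each further stage multiplies by cos²(27°) = 0.7939.
After N polarizers: T = 0.7939^(N−1). Require T < 0.037 ⇒ N−1 > ln(0.037)/ln(0.7939) = 14.28, so N−1 ≥ 15 and N = 16.
Check: N=16 gives T = 0.03136 < 0.037; N=15 gives T = 0.03951.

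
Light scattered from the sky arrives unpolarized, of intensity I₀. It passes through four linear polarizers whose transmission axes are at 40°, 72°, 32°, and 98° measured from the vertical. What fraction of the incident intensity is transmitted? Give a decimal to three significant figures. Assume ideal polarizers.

≈ 0.0349 I₀

Unpolarized light through the first polarizer → I₁ = ½ I₀, now polarized at 40°.
I₂ = I₁ cos²(72° − 40°) = 0.5 I₀ · cos²(32°) = 0.3596 I₀.
I₃ = I₂ cos²(32° − 72°) = 0.3596 I₀ · cos²(40°) = 0.211 I₀.
I₄ = I₃ cos²(98° − 32°) = 0.211 I₀ · cos²(66°) = 0.03491 I₀.
Transmitted fraction = 0.03491.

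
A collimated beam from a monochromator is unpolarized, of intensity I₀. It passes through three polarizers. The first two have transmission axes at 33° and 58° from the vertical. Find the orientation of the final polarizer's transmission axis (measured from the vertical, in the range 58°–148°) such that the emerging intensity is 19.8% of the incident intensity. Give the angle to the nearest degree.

θ ≈ 104°

Unpolarized light through the first polarizer → I₁ = ½ I₀, now polarized at 33°.
I₂ = I₁ cos²(58° − 33°) = 0.5 I₀ · cos²(25°) = 0.4107 I₀.
Need I₃/I₀ = 0.198, so cos²(θ − 58°) = 0.198 / 0.4107 = 0.4821.
θ − 58° = arccos(√0.4821) = 46.0°, giving θ ≈ 58 + 46.0 = 104.0°.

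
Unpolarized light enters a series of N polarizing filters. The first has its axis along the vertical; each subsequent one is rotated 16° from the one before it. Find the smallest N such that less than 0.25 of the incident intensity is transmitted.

N = 10

First polarizer halves the unpolarized light: factor 1/2.
Each further stage multiplies by cos²(16°) = 0.924.
After N polarizers: T = 0.5·0.924^(N−1). Require T < 0.25 ⇒ N−1 > ln(0.25/0.5)/ln(0.924) = 8.77, so N−1 ≥ 9 and N = 10.
Check: N=10 gives T = 0.2455 < 0.25; N=9 gives T = 0.2657.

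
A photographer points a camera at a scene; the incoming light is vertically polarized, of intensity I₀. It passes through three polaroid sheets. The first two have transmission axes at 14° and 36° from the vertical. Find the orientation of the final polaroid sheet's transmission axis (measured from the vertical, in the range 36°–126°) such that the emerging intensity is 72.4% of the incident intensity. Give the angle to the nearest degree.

I₁ = I₀ cos²(14° − 0°) = I₀ cos²(14°) = 0.9415 I₀.
I₂ = I₁ cos²(36° − 14°) = 0.9415 I₀ · cos²(22°) = 0.8094 I₀.
Need I₃/I₀ = 0.724, so cos²(θ − 36°) = 0.724 / 0.8094 = 0.8945.
θ − 36° = arccos(√0.8945) = 19.0°, giving θ ≈ 36 + 19.0 = 55.0°.

θ ≈ 55°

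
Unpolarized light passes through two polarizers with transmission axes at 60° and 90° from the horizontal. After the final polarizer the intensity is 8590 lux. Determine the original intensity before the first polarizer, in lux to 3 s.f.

I₀ ≈ 2.29e4 lux

Unpolarized light through the first polarizer → I₁ = ½ I₀, now polarized at 60°.
I₂ = I₁ cos²(90° − 60°) = 0.5 I₀ · cos²(30°) = 0.375 I₀.
So 8590 lux = 0.375 I₀, giving I₀ = 8590/0.375 = 2.291e+04 lux.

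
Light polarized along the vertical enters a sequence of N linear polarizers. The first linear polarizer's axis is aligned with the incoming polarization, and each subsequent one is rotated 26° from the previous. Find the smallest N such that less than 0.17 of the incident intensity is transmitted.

First polarizer is aligned with the polarization: full transmission.
Each further stage multiplies by cos²(26°) = 0.8078.
After N polarizers: T = 0.8078^(N−1). Require T < 0.17 ⇒ N−1 > ln(0.17)/ln(0.8078) = 8.30, so N−1 ≥ 9 and N = 10.
Check: N=10 gives T = 0.1465 < 0.17; N=9 gives T = 0.1814.

N = 10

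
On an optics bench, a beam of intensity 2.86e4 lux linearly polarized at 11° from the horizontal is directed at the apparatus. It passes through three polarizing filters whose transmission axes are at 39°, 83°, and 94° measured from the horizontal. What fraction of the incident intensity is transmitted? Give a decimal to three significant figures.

By Malus's law, I₁ = 2.86e4 lux · cos²(28°) = 2.23e+04 lux.
I₂ = I₁ · cos²(44°) = 2.23e+04 · 0.5174 = 1.154e+04 lux.
I₃ = I₂ · cos²(11°) = 1.154e+04 · 0.9636 = 1.112e+04 lux.
Transmitted fraction = 0.3887.

I/I₀ ≈ 0.389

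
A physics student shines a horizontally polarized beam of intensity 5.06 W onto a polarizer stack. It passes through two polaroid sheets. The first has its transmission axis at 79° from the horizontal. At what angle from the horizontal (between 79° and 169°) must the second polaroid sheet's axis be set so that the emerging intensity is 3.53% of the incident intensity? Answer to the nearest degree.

θ ≈ 89°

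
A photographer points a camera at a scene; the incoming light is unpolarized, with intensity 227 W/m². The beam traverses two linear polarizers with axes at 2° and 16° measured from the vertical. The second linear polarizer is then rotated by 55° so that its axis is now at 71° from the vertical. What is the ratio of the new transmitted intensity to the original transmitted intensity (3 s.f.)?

Before rotation:
Unpolarized light through the first polarizer → I₁ = ½ I₀, now polarized at 2°.
I₂ = I₁ cos²(16° − 2°) = 0.5 I₀ · cos²(14°) = 0.4707 I₀.
After rotation:
Unpolarized light through the first polarizer → I₁ = ½ I₀, now polarized at 2°.
I₂ = I₁ cos²(71° − 2°) = 0.5 I₀ · cos²(69°) = 0.06421 I₀.
Ratio = 0.06421 / 0.4707 = 0.1364.

I_new/I_old ≈ 0.136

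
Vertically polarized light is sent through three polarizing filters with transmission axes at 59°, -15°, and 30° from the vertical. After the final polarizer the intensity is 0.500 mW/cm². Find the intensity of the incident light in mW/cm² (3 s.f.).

I₀ ≈ 49.6 mW/cm²

I₁ = I₀ cos²(59° − 0°) = I₀ cos²(59°) = 0.2653 I₀.
I₂ = I₁ cos²(-15° − 59°) = 0.2653 I₀ · cos²(74°) = 0.02015 I₀.
I₃ = I₂ cos²(30° + 15°) = 0.02015 I₀ · cos²(45°) = 0.01008 I₀.
So 0.500 mW/cm² = 0.01008 I₀, giving I₀ = 0.500/0.01008 = 49.62 mW/cm².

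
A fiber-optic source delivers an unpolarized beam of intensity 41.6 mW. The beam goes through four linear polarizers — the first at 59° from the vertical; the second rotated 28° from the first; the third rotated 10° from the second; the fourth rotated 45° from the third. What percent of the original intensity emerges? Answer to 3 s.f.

Unpolarized light through the first polarizer → I₁ = 41.6 mW/2 = 20.8 mW, polarized at 59°.
I₂ = I₁ · cos²(28°) = 20.8 · 0.7796 = 16.22 mW.
I₃ = I₂ · cos²(10°) = 16.22 · 0.9698 = 15.73 mW.
I₄ = I₃ · cos²(45°) = 15.73 · 0.5 = 7.863 mW.
That is 18.9% of the incident intensity.

≈ 18.9%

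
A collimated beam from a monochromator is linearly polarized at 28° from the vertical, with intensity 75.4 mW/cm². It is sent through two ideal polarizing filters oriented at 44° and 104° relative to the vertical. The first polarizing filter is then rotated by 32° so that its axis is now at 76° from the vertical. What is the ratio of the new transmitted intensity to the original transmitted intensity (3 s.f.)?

Before rotation:
I₁ = I₀ cos²(44° − 28°) = I₀ cos²(16°) = 0.924 I₀.
I₂ = I₁ cos²(104° − 44°) = 0.924 I₀ · cos²(60°) = 0.231 I₀.
After rotation:
I₁ = I₀ cos²(76° − 28°) = I₀ cos²(48°) = 0.4477 I₀.
I₂ = I₁ cos²(104° − 76°) = 0.4477 I₀ · cos²(28°) = 0.3491 I₀.
Ratio = 0.3491 / 0.231 = 1.511.

I_new/I_old ≈ 1.51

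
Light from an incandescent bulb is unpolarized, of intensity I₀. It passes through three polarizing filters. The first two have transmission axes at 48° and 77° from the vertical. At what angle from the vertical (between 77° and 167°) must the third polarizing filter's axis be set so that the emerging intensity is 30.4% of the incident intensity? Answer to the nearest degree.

θ ≈ 104°

Unpolarized light through the first polarizer → I₁ = ½ I₀, now polarized at 48°.
I₂ = I₁ cos²(77° − 48°) = 0.5 I₀ · cos²(29°) = 0.3825 I₀.
Need I₃/I₀ = 0.304, so cos²(θ − 77°) = 0.304 / 0.3825 = 0.7948.
θ − 77° = arccos(√0.7948) = 26.9°, giving θ ≈ 77 + 26.9 = 103.9°.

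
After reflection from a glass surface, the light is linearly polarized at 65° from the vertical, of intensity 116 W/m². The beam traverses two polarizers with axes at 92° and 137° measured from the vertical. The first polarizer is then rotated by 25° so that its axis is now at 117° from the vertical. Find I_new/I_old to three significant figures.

I_new/I_old ≈ 0.843

Before rotation:
I₁ = I₀ cos²(92° − 65°) = I₀ cos²(27°) = 0.7939 I₀.
I₂ = I₁ cos²(137° − 92°) = 0.7939 I₀ · cos²(45°) = 0.3969 I₀.
After rotation:
I₁ = I₀ cos²(117° − 65°) = I₀ cos²(52°) = 0.379 I₀.
I₂ = I₁ cos²(137° − 117°) = 0.379 I₀ · cos²(20°) = 0.3347 I₀.
Ratio = 0.3347 / 0.3969 = 0.8432.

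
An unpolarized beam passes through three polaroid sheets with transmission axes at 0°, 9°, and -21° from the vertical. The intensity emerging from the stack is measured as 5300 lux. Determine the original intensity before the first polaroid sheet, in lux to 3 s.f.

Unpolarized light through the first polarizer → I₁ = ½ I₀, now polarized at 0°.
I₂ = I₁ cos²(9° − 0°) = 0.5 I₀ · cos²(9°) = 0.4878 I₀.
I₃ = I₂ cos²(-21° − 9°) = 0.4878 I₀ · cos²(30°) = 0.3658 I₀.
So 5300 lux = 0.3658 I₀, giving I₀ = 5300/0.3658 = 1.449e+04 lux.

I₀ ≈ 1.45e4 lux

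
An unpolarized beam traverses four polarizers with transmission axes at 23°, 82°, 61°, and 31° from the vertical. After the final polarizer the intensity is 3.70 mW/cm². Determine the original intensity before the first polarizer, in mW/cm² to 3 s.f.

Unpolarized light through the first polarizer → I₁ = ½ I₀, now polarized at 23°.
I₂ = I₁ cos²(82° − 23°) = 0.5 I₀ · cos²(59°) = 0.1326 I₀.
I₃ = I₂ cos²(61° − 82°) = 0.1326 I₀ · cos²(21°) = 0.1156 I₀.
I₄ = I₃ cos²(31° − 61°) = 0.1156 I₀ · cos²(30°) = 0.0867 I₀.
So 3.70 mW/cm² = 0.0867 I₀, giving I₀ = 3.70/0.0867 = 42.68 mW/cm².

I₀ ≈ 42.7 mW/cm²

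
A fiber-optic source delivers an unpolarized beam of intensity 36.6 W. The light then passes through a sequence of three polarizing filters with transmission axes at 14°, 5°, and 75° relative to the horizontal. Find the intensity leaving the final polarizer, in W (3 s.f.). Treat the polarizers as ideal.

I ≈ 2.09 W

Unpolarized light through the first polarizer → I₁ = 36.6 W/2 = 18.3 W, polarized at 14°.
I₂ = I₁ · cos²(9°) = 18.3 · 0.9755 = 17.85 W.
I₃ = I₂ · cos²(70°) = 17.85 · 0.117 = 2.088 W.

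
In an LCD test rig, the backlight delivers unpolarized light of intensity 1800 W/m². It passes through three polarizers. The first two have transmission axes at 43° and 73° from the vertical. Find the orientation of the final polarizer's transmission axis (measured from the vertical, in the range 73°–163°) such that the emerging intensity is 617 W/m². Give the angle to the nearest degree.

Unpolarized light through the first polarizer → I₁ = ½ I₀, now polarized at 43°.
I₂ = I₁ cos²(73° − 43°) = 0.5 I₀ · cos²(30°) = 0.375 I₀.
Target fraction: 617 / 1800 W/m² = 0.3428 of I₀.
Need I₃/I₀ = 0.3428, so cos²(θ − 73°) = 0.3428 / 0.375 = 0.9141.
θ − 73° = arccos(√0.9141) = 17.0°, giving θ ≈ 73 + 17.0 = 90.0°.

θ ≈ 90°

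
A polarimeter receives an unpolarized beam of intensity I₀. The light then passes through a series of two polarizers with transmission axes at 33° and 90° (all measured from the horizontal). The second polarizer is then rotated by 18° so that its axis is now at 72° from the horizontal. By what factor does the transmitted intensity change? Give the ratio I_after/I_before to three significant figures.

I_new/I_old ≈ 2.04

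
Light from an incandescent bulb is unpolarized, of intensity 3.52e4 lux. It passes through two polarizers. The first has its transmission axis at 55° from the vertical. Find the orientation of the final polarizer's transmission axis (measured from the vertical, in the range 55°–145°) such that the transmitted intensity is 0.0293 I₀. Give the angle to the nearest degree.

θ ≈ 131°

Unpolarized light through the first polarizer → I₁ = ½ I₀, now polarized at 55°.
Need I₂/I₀ = 0.0293, so cos²(θ − 55°) = 0.0293 / 0.5 = 0.0586.
θ − 55° = arccos(√0.0586) = 76.0°, giving θ ≈ 55 + 76.0 = 131.0°.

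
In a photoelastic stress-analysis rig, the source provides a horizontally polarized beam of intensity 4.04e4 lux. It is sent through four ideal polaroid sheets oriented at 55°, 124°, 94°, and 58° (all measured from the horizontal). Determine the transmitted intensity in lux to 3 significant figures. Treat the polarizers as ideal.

I₁ = 4.04e4 lux · cos²(55°) = 1.329e+04 lux.
I₂ = I₁ · cos²(69°) = 1.329e+04 · 0.1284 = 1707 lux.
I₃ = I₂ · cos²(30°) = 1707 · 0.75 = 1280 lux.
I₄ = I₃ · cos²(36°) = 1280 · 0.6545 = 837.9 lux.

I ≈ 838 lux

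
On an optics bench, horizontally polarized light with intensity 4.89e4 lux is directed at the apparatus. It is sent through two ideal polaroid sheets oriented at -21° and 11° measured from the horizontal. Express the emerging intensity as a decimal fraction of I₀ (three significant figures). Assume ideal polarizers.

I₁ = 4.89e4 lux · cos²(21°) = 4.262e+04 lux.
I₂ = I₁ · cos²(32°) = 4.262e+04 · 0.7192 = 3.065e+04 lux.
Transmitted fraction = 0.6268.

I/I₀ ≈ 0.627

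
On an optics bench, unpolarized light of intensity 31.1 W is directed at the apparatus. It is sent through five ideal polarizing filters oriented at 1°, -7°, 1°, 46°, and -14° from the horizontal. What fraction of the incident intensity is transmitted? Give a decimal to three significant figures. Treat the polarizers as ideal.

Unpolarized light through the first polarizer → I₁ = 31.1 W/2 = 15.55 W, polarized at 1°.
I₂ = I₁ · cos²(8°) = 15.55 · 0.9806 = 15.25 W.
I₃ = I₂ · cos²(8°) = 15.25 · 0.9806 = 14.95 W.
I₄ = I₃ · cos²(45°) = 14.95 · 0.5 = 7.477 W.
I₅ = I₄ · cos²(60°) = 7.477 · 0.25 = 1.869 W.
Transmitted fraction = 0.0601.

I/I₀ ≈ 0.0601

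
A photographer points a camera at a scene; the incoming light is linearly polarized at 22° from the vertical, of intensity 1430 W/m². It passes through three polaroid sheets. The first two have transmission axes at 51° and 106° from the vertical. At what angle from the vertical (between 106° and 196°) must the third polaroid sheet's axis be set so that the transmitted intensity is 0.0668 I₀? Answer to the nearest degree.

θ ≈ 165°

I₁ = I₀ cos²(51° − 22°) = I₀ cos²(29°) = 0.765 I₀.
I₂ = I₁ cos²(106° − 51°) = 0.765 I₀ · cos²(55°) = 0.2517 I₀.
Need I₃/I₀ = 0.0668, so cos²(θ − 106°) = 0.0668 / 0.2517 = 0.2654.
θ − 106° = arccos(√0.2654) = 59.0°, giving θ ≈ 106 + 59.0 = 165.0°.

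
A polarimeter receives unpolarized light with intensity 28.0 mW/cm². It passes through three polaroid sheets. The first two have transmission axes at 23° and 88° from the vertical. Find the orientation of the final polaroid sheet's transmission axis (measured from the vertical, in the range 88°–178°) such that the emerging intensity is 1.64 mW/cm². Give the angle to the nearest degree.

Unpolarized light through the first polarizer → I₁ = ½ I₀, now polarized at 23°.
I₂ = I₁ cos²(88° − 23°) = 0.5 I₀ · cos²(65°) = 0.0893 I₀.
Target fraction: 1.64 / 28.0 mW/cm² = 0.05857 of I₀.
Need I₃/I₀ = 0.05857, so cos²(θ − 88°) = 0.05857 / 0.0893 = 0.6559.
θ − 88° = arccos(√0.6559) = 35.9°, giving θ ≈ 88 + 35.9 = 123.9°.

θ ≈ 124°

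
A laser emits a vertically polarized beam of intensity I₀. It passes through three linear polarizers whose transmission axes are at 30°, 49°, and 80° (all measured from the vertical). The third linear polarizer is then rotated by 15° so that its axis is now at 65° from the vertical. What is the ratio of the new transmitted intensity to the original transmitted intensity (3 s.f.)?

Before rotation:
I₁ = I₀ cos²(30° − 0°) = I₀ cos²(30°) = 0.75 I₀.
I₂ = I₁ cos²(49° − 30°) = 0.75 I₀ · cos²(19°) = 0.6705 I₀.
I₃ = I₂ cos²(80° − 49°) = 0.6705 I₀ · cos²(31°) = 0.4926 I₀.
After rotation:
I₁ = I₀ cos²(30° − 0°) = I₀ cos²(30°) = 0.75 I₀.
I₂ = I₁ cos²(49° − 30°) = 0.75 I₀ · cos²(19°) = 0.6705 I₀.
I₃ = I₂ cos²(65° − 49°) = 0.6705 I₀ · cos²(16°) = 0.6196 I₀.
Ratio = 0.6196 / 0.4926 = 1.258.

I_new/I_old ≈ 1.26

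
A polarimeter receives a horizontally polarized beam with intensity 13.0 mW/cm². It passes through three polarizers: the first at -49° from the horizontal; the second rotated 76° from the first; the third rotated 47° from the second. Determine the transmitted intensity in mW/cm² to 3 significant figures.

I ≈ 0.152 mW/cm²

I₁ = 13.0 mW/cm² · cos²(49°) = 5.595 mW/cm².
I₂ = I₁ · cos²(76°) = 5.595 · 0.05853 = 0.3275 mW/cm².
I₃ = I₂ · cos²(47°) = 0.3275 · 0.4651 = 0.1523 mW/cm².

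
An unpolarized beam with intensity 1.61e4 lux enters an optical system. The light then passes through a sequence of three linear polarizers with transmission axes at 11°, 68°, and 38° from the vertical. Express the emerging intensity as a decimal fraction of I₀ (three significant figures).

I/I₀ ≈ 0.111

Unpolarized light through the first polarizer → I₁ = 1.61e4 lux/2 = 8050 lux, polarized at 11°.
I₂ = I₁ · cos²(57°) = 8050 · 0.2966 = 2388 lux.
I₃ = I₂ · cos²(30°) = 2388 · 0.75 = 1791 lux.
Transmitted fraction = 0.1112.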